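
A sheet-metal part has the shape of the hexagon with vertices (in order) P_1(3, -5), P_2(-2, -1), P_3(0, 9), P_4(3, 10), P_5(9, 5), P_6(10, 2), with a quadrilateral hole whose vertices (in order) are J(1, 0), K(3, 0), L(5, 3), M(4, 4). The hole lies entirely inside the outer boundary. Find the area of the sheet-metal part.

104

Outer boundary:
Apply the shoelace (surveyor's) formula: 2A = Σ (x_i·y_{i+1} − x_{i+1}·y_i), indices taken mod 6.
P_1→P_2: (3)(-1) − (-2)(-5) = -13
P_2→P_3: (-2)(9) − (0)(-1) = -18
P_3→P_4: (0)(10) − (3)(9) = -27
P_4→P_5: (3)(5) − (9)(10) = -75
P_5→P_6: (9)(2) − (10)(5) = -32
P_6→P_1: (10)(-5) − (3)(2) = -56
Σ = -221
Area = |Σ|/2 = 110.5.
Hole:
Apply the shoelace (surveyor's) formula: 2A = Σ (x_i·y_{i+1} − x_{i+1}·y_i), indices taken mod 4.
Σ = (0) + (9) + (8) + (-4) = 13
Area = |Σ|/2 = 6.5.
Net area = 110.5 − 6.5 = 104.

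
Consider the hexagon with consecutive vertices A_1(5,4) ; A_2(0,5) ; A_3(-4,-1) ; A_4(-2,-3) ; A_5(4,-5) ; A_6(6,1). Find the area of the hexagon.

Apply the surveyor's formula: 2A = Σ (x_i·y_{i+1} − x_{i+1}·y_i), indices taken mod 6.
Σ = (25) + (20) + (10) + (22) + (34) + (19) = 130
Area = |Σ|/2 = 65.

65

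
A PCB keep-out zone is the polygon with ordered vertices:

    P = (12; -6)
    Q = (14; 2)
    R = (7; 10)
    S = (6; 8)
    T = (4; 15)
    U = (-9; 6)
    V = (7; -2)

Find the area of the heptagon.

202.5

Apply the surveyor's formula: 2A = Σ (x_i·y_{i+1} − x_{i+1}·y_i), indices taken mod 7.
Cross-terms: 108, 126, -4, 58, 159, -24, -18  ⇒  Σ = 405
Area = |Σ|/2 = 202.5.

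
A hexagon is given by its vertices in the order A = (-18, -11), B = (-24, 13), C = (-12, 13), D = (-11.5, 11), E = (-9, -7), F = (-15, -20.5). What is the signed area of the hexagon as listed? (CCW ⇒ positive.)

-290.75

Apply the surveyor's formula: 2A = Σ (x_i·y_{i+1} − x_{i+1}·y_i), indices taken mod 6.
Σ = (-498) + (-156) + (17.5) + (179.5) + (79.5) + (-204) = -581.5
Signed area = Σ/2 = -290.75 (negative ⇒ clockwise traversal).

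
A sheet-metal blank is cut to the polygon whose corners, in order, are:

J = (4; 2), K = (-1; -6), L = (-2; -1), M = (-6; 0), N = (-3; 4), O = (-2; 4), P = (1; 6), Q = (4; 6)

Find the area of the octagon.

58.5

J→K: (4)(-6) − (-1)(2) = -22
K→L: (-1)(-1) − (-2)(-6) = -11
L→M: (-2)(0) − (-6)(-1) = -6
M→N: (-6)(4) − (-3)(0) = -24
N→O: (-3)(4) − (-2)(4) = -4
O→P: (-2)(6) − (1)(4) = -16
P→Q: (1)(6) − (4)(6) = -18
Q→J: (4)(2) − (4)(6) = -16
Σ = -117
Area = |Σ|/2 = 58.5.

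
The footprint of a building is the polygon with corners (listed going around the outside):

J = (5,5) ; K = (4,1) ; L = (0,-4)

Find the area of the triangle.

Σ = (-15) + (-16) + (20) = -11
Area = |Σ|/2 = 5.5.

5.5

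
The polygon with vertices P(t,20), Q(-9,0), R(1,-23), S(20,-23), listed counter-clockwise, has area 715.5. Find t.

9

The doubled signed area Σ (x_i y_{i+1} − x_{i+1} y_i) is linear in t.
With t=0 it equals 1224; the coefficient of t is 23 (from the two edges through P).
So 23·t + 1224 = 2·715.5 = 1431 ⇒ t = 9.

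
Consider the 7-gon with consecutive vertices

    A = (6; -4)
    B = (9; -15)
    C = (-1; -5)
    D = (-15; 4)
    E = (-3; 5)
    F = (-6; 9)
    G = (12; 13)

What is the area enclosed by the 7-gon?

Apply Gauss's area formula: 2A = Σ (x_i·y_{i+1} − x_{i+1}·y_i), indices taken mod 7.
Σ = (-54) + (-60) + (-79) + (-63) + (3) + (-186) + (-126) = -565
Area = |Σ|/2 = 282.5.

282.5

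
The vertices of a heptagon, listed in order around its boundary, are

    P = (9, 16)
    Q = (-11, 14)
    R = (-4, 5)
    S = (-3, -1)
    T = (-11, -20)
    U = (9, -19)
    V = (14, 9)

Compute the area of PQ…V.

625

Σ = (302) + (1) + (19) + (49) + (389) + (347) + (143) = 1250
Area = |Σ|/2 = 625.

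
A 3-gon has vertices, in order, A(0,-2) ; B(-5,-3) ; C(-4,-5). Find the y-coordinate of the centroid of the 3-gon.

Apply the surveyor's formula. First the cross-terms c_i = x_i·y_{i+1} − x_{i+1}·y_i:
  -10, 13, 8  ⇒  2A = 11, A = 5.5.
Then Σ (y_i + y_{i+1})·c_i = -110, so ȳ = -110 / (6·5.5) = -10/3.

-10/3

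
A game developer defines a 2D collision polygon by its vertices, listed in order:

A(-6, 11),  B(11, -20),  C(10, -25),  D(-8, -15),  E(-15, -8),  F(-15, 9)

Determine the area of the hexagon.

476.5

Cross-terms: -1, -75, -350, -161, -255, -111  ⇒  Σ = -953
Area = |Σ|/2 = 476.5.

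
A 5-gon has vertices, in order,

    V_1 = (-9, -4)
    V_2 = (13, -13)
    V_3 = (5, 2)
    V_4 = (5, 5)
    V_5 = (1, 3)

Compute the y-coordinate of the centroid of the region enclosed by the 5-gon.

-928/231

Apply Gauss's area formula. First the cross-terms c_i = x_i·y_{i+1} − x_{i+1}·y_i:
  169, 91, 15, 10, 23  ⇒  2A = 308, A = 154.
Then Σ (y_i + y_{i+1})·c_i = -3712, so ȳ = -3712 / (6·154) = -928/231.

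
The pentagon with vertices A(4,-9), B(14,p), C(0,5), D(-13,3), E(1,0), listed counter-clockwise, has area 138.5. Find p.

7

Write out the shoelace sum; only the two edges meeting at B involve p:
2·Area = [(4·p − 14·(-9)) + (14·5 − 0·p)] + 53
       = 4·p + 249 = 277
⇒ p = 7.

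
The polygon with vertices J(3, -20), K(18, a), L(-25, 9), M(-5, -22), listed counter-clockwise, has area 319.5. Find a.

-23

The doubled signed area Σ (x_i y_{i+1} − x_{i+1} y_i) is linear in a.
With a=0 it equals 1283; the coefficient of a is 28 (from the two edges through K).
So 28·a + 1283 = 2·319.5 = 639 ⇒ a = -23.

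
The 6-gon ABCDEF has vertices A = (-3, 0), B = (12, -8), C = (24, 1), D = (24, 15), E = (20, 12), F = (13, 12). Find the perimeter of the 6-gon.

|AB| = √((15)² + (-8)²) = √289 = 17
|BC| = √((12)² + (9)²) = √225 = 15
|CD| = √((0)² + (14)²) = √196 = 14
|DE| = √((-4)² + (-3)²) = √25 = 5
|EF| = √((-7)² + (0)²) = √49 = 7
|FA| = √((-16)² + (-12)²) = √400 = 20
Perimeter = 17 + 15 + 14 + 5 + 7 + 20 = 78.

78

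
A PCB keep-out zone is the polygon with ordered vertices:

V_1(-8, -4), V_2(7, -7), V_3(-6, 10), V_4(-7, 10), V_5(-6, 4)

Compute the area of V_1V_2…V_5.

Apply Gauss's area formula: 2A = Σ (x_i·y_{i+1} − x_{i+1}·y_i), indices taken mod 5.
Cross-terms: 84, 28, 10, 32, 56  ⇒  Σ = 210
Area = |Σ|/2 = 105.

105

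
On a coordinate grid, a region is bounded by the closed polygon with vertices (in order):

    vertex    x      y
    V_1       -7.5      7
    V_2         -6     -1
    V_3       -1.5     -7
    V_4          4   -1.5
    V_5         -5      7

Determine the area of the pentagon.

79.125

Apply Gauss's area formula: 2A = Σ (x_i·y_{i+1} − x_{i+1}·y_i), indices taken mod 5.
Σ = (49.5) + (40.5) + (30.25) + (20.5) + (17.5) = 158.25
Area = |Σ|/2 = 79.125.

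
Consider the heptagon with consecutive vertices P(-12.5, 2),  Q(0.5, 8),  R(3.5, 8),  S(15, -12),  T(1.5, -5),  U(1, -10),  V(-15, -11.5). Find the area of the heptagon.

344.625

Apply the surveyor's formula: 2A = Σ (x_i·y_{i+1} − x_{i+1}·y_i), indices taken mod 7.
Cross-terms: -101, -24, -162, -57, -10, -161.5, -173.75  ⇒  Σ = -689.25
Area = |Σ|/2 = 344.625.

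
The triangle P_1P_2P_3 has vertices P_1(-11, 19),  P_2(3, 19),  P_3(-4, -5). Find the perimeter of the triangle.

64

|P_1P_2| = √((14)² + (0)²) = √196 = 14
|P_2P_3| = √((-7)² + (-24)²) = √625 = 25
|P_3P_1| = √((-7)² + (24)²) = √625 = 25
Perimeter = 14 + 25 + 25 = 64.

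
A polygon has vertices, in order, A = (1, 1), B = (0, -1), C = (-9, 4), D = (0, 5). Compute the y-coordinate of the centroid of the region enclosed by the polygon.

Apply Gauss's area formula. First the cross-terms c_i = x_i·y_{i+1} − x_{i+1}·y_i:
  -1, -9, -45, -5  ⇒  2A = -60, A = -30.
Then Σ (y_i + y_{i+1})·c_i = -462, so ȳ = -462 / (6·(-30)) = 77/30.

77/30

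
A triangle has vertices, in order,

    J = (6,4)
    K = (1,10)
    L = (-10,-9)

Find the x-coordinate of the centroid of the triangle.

Apply Gauss's area formula. First the cross-terms c_i = x_i·y_{i+1} − x_{i+1}·y_i:
  56, 91, 14  ⇒  2A = 161, A = 80.5.
Then Σ (x_i + x_{i+1})·c_i = -483, so x̄ = -483 / (6·80.5) = -1.

-1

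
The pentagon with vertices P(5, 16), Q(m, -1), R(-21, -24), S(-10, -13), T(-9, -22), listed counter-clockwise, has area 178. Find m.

The doubled signed area Σ (x_i y_{i+1} − x_{i+1} y_i) is linear in m.
With m=0 it equals 76; the coefficient of m is -40 (from the two edges through Q).
So -40·m + 76 = 2·178 = 356 ⇒ m = -7.

-7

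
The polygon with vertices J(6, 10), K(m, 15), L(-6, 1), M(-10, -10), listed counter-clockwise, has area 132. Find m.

-6

The doubled signed area Σ (x_i y_{i+1} − x_{i+1} y_i) is linear in m.
With m=0 it equals 210; the coefficient of m is -9 (from the two edges through K).
So -9·m + 210 = 2·132 = 264 ⇒ m = -6.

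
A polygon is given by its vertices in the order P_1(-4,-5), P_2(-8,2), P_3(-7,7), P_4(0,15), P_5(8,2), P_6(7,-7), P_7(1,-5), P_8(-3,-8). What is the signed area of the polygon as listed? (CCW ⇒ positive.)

-226.5

Apply the surveyor's formula: 2A = Σ (x_i·y_{i+1} − x_{i+1}·y_i), indices taken mod 8.
P_1→P_2: (-4)(2) − (-8)(-5) = -48
P_2→P_3: (-8)(7) − (-7)(2) = -42
P_3→P_4: (-7)(15) − (0)(7) = -105
P_4→P_5: (0)(2) − (8)(15) = -120
P_5→P_6: (8)(-7) − (7)(2) = -70
P_6→P_7: (7)(-5) − (1)(-7) = -28
P_7→P_8: (1)(-8) − (-3)(-5) = -23
P_8→P_1: (-3)(-5) − (-4)(-8) = -17
Σ = -453
Signed area = Σ/2 = -226.5 (negative ⇒ clockwise traversal).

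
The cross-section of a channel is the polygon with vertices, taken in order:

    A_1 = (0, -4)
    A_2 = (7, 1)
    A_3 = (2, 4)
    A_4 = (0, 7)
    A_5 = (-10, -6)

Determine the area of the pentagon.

Cross-terms: 28, 26, 14, 70, 40  ⇒  Σ = 178
Area = |Σ|/2 = 89.

89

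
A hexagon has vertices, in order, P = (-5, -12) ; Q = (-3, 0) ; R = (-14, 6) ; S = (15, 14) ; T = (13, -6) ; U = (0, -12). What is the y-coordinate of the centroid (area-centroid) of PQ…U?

Apply Gauss's area formula. First the cross-terms c_i = x_i·y_{i+1} − x_{i+1}·y_i:
  -36, -18, -286, -272, -156, -60  ⇒  2A = -828, A = -414.
Then Σ (y_i + y_{i+1})·c_i = -3324, so ȳ = -3324 / (6·(-414)) = 277/207.

277/207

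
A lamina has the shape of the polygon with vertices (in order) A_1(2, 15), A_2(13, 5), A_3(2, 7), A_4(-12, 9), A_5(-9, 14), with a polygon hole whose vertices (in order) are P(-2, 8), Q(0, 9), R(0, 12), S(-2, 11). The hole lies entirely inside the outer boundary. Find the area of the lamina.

120

Outer boundary:
Σ = (-185) + (81) + (102) + (-87) + (-163) = -252
Area = |Σ|/2 = 126.
Hole:
Cross-terms: -18, 0, 24, 6  ⇒  Σ = 12
Area = |Σ|/2 = 6.
Net area = 126 − 6 = 120.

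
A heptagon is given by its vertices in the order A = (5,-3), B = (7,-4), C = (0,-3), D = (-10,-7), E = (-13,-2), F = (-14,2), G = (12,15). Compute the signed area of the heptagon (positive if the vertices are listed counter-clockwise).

-260

Σ = (1) + (-21) + (-30) + (-71) + (-54) + (-234) + (-111) = -520
Signed area = Σ/2 = -260 (negative ⇒ clockwise traversal).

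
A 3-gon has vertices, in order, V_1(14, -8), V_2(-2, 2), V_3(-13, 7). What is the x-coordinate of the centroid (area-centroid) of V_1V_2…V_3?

Apply the shoelace formula. First the cross-terms c_i = x_i·y_{i+1} − x_{i+1}·y_i:
  12, 12, 6  ⇒  2A = 30, A = 15.
Then Σ (x_i + x_{i+1})·c_i = -30, so x̄ = -30 / (6·15) = -1/3.

-1/3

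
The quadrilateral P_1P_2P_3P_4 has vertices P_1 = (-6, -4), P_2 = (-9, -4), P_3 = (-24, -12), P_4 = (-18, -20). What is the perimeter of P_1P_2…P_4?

|P_1P_2| = √((-3)² + (0)²) = √9 = 3
|P_2P_3| = √((-15)² + (-8)²) = √289 = 17
|P_3P_4| = √((6)² + (-8)²) = √100 = 10
|P_4P_1| = √((12)² + (16)²) = √400 = 20
Perimeter = 3 + 17 + 10 + 20 = 50.

50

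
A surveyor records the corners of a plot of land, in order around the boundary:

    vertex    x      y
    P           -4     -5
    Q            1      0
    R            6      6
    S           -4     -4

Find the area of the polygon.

Cross-terms: 5, 6, 0, 4  ⇒  Σ = 15
Area = |Σ|/2 = 7.5.

7.5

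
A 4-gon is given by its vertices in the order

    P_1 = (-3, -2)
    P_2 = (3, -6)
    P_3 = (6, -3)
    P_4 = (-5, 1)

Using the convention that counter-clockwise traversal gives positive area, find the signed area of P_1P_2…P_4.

Apply the surveyor's formula: 2A = Σ (x_i·y_{i+1} − x_{i+1}·y_i), indices taken mod 4.
P_1→P_2: (-3)(-6) − (3)(-2) = 24
P_2→P_3: (3)(-3) − (6)(-6) = 27
P_3→P_4: (6)(1) − (-5)(-3) = -9
P_4→P_1: (-5)(-2) − (-3)(1) = 13
Σ = 55
Signed area = Σ/2 = 27.5 (positive ⇒ counter-clockwise traversal).

27.5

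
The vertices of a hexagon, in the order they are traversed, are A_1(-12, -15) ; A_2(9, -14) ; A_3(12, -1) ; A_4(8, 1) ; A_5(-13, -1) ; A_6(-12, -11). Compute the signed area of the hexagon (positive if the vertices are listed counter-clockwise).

333

Apply Gauss's area formula: 2A = Σ (x_i·y_{i+1} − x_{i+1}·y_i), indices taken mod 6.
Σ = (303) + (159) + (20) + (5) + (131) + (48) = 666
Signed area = Σ/2 = 333 (positive ⇒ counter-clockwise traversal).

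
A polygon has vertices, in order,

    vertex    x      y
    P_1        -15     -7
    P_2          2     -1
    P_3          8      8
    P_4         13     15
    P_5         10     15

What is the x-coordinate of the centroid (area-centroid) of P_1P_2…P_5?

Apply Gauss's area formula. First the cross-terms c_i = x_i·y_{i+1} − x_{i+1}·y_i:
  29, 24, 16, 45, 155  ⇒  2A = 269, A = 134.5.
Then Σ (x_i + x_{i+1})·c_i = 459, so x̄ = 459 / (6·134.5) = 153/269.

153/269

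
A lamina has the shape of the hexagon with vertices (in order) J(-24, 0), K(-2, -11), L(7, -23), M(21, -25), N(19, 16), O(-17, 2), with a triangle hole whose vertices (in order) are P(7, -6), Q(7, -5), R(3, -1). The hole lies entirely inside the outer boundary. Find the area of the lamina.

Outer boundary:
Σ = (264) + (123) + (308) + (811) + (310) + (48) = 1864
Area = |Σ|/2 = 932.
Hole:
Cross-terms: 7, 8, -11  ⇒  Σ = 4
Area = |Σ|/2 = 2.
Net area = 932 − 2 = 930.

930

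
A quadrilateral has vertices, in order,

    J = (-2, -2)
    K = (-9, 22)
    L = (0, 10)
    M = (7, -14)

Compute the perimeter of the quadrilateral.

|JK| = √((-7)² + (24)²) = √625 = 25
|KL| = √((9)² + (-12)²) = √225 = 15
|LM| = √((7)² + (-24)²) = √625 = 25
|MJ| = √((-9)² + (12)²) = √225 = 15
Perimeter = 25 + 15 + 25 + 15 = 80.

80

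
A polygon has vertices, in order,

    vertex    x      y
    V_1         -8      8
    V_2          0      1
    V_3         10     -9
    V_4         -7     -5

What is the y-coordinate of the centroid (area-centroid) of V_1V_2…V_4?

-434/227

Apply Gauss's area formula. First the cross-terms c_i = x_i·y_{i+1} − x_{i+1}·y_i:
  -8, -10, -113, -96  ⇒  2A = -227, A = -113.5.
Then Σ (y_i + y_{i+1})·c_i = 1302, so ȳ = 1302 / (6·(-113.5)) = -434/227.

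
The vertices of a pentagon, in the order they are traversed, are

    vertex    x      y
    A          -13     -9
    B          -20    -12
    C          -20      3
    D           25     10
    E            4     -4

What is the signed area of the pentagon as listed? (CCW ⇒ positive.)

-413.5

Apply Gauss's area formula: 2A = Σ (x_i·y_{i+1} − x_{i+1}·y_i), indices taken mod 5.
A→B: (-13)(-12) − (-20)(-9) = -24
B→C: (-20)(3) − (-20)(-12) = -300
C→D: (-20)(10) − (25)(3) = -275
D→E: (25)(-4) − (4)(10) = -140
E→A: (4)(-9) − (-13)(-4) = -88
Σ = -827
Signed area = Σ/2 = -413.5 (negative ⇒ clockwise traversal).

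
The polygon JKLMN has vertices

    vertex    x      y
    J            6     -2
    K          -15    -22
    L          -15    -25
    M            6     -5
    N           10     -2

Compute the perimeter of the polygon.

|JK| = √((-21)² + (-20)²) = √841 = 29
|KL| = √((0)² + (-3)²) = √9 = 3
|LM| = √((21)² + (20)²) = √841 = 29
|MN| = √((4)² + (3)²) = √25 = 5
|NJ| = √((-4)² + (0)²) = √16 = 4
Perimeter = 29 + 3 + 29 + 5 + 4 = 70.

70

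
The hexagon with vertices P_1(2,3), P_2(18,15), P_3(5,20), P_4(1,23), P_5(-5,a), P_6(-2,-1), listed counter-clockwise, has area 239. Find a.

The doubled signed area Σ (x_i y_{i+1} − x_{i+1} y_i) is linear in a.
With a=0 it equals 472; the coefficient of a is 3 (from the two edges through P_5).
So 3·a + 472 = 2·239 = 478 ⇒ a = 2.

2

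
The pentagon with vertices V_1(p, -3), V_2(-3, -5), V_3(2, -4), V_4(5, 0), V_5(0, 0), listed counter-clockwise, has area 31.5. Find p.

-6

The doubled signed area Σ (x_i y_{i+1} − x_{i+1} y_i) is linear in p.
With p=0 it equals 33; the coefficient of p is -5 (from the two edges through V_1).
So -5·p + 33 = 2·31.5 = 63 ⇒ p = -6.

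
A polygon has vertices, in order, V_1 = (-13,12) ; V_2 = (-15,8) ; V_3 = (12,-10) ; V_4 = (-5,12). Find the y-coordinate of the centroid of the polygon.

61/15

Apply the shoelace (surveyor's) formula. First the cross-terms c_i = x_i·y_{i+1} − x_{i+1}·y_i:
  76, 54, 94, 96  ⇒  2A = 320, A = 160.
Then Σ (y_i + y_{i+1})·c_i = 3904, so ȳ = 3904 / (6·160) = 61/15.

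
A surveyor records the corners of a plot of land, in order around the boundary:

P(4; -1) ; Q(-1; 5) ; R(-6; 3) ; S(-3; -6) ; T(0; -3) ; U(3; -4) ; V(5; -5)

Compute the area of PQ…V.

Apply the surveyor's formula: 2A = Σ (x_i·y_{i+1} − x_{i+1}·y_i), indices taken mod 7.
P→Q: (4)(5) − (-1)(-1) = 19
Q→R: (-1)(3) − (-6)(5) = 27
R→S: (-6)(-6) − (-3)(3) = 45
S→T: (-3)(-3) − (0)(-6) = 9
T→U: (0)(-4) − (3)(-3) = 9
U→V: (3)(-5) − (5)(-4) = 5
V→P: (5)(-1) − (4)(-5) = 15
Σ = 129
Area = |Σ|/2 = 64.5.

64.5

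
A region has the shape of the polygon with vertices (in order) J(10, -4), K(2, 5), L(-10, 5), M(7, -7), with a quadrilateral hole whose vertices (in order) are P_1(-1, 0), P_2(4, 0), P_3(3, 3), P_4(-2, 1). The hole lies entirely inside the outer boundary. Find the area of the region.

Outer boundary:
Σ = (58) + (60) + (35) + (42) = 195
Area = |Σ|/2 = 97.5.
Hole:
P_1→P_2: (-1)(0) − (4)(0) = 0
P_2→P_3: (4)(3) − (3)(0) = 12
P_3→P_4: (3)(1) − (-2)(3) = 9
P_4→P_1: (-2)(0) − (-1)(1) = 1
Σ = 22
Area = |Σ|/2 = 11.
Net area = 97.5 − 11 = 86.5.

86.5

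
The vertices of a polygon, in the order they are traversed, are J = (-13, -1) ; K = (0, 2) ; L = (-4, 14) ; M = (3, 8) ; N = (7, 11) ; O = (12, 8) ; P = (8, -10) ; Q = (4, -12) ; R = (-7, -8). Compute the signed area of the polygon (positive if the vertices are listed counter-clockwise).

-322

Σ = (-26) + (8) + (-74) + (-23) + (-76) + (-184) + (-56) + (-116) + (-97) = -644
Signed area = Σ/2 = -322 (negative ⇒ clockwise traversal).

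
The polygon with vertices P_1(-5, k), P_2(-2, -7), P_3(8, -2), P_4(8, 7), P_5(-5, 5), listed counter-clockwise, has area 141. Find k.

-5

The doubled signed area Σ (x_i y_{i+1} − x_{i+1} y_i) is linear in k.
With k=0 it equals 267; the coefficient of k is -3 (from the two edges through P_1).
So -3·k + 267 = 2·141 = 282 ⇒ k = -5.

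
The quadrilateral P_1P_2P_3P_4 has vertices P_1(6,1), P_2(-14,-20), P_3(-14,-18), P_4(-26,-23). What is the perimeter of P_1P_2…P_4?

|P_1P_2| = √((-20)² + (-21)²) = √841 = 29
|P_2P_3| = √((0)² + (2)²) = √4 = 2
|P_3P_4| = √((-12)² + (-5)²) = √169 = 13
|P_4P_1| = √((32)² + (24)²) = √1600 = 40
Perimeter = 29 + 2 + 13 + 40 = 84.

84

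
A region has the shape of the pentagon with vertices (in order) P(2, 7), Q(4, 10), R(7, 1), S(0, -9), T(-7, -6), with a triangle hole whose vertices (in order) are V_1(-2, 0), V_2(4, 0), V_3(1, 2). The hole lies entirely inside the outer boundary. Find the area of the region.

Outer boundary:
Σ = (-8) + (-66) + (-63) + (-63) + (-37) = -237
Area = |Σ|/2 = 118.5.
Hole:
Σ = (0) + (8) + (4) = 12
Area = |Σ|/2 = 6.
Net area = 118.5 − 6 = 112.5.

112.5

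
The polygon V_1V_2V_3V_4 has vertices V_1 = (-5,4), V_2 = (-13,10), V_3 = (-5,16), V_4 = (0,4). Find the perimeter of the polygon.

38

|V_1V_2| = √((-8)² + (6)²) = √100 = 10
|V_2V_3| = √((8)² + (6)²) = √100 = 10
|V_3V_4| = √((5)² + (-12)²) = √169 = 13
|V_4V_1| = √((-5)² + (0)²) = √25 = 5
Perimeter = 10 + 10 + 13 + 5 = 38.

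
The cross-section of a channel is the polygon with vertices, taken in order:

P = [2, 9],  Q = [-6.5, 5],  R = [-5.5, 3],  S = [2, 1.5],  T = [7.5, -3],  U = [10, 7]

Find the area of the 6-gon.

101.75

Σ = (68.5) + (8) + (-14.25) + (-17.25) + (82.5) + (76) = 203.5
Area = |Σ|/2 = 101.75.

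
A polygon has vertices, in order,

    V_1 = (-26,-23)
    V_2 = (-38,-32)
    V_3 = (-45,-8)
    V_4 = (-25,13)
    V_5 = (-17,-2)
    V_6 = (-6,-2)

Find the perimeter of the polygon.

|V_1V_2| = √((-12)² + (-9)²) = √225 = 15
|V_2V_3| = √((-7)² + (24)²) = √625 = 25
|V_3V_4| = √((20)² + (21)²) = √841 = 29
|V_4V_5| = √((8)² + (-15)²) = √289 = 17
|V_5V_6| = √((11)² + (0)²) = √121 = 11
|V_6V_1| = √((-20)² + (-21)²) = √841 = 29
Perimeter = 15 + 25 + 29 + 17 + 11 + 29 = 126.

126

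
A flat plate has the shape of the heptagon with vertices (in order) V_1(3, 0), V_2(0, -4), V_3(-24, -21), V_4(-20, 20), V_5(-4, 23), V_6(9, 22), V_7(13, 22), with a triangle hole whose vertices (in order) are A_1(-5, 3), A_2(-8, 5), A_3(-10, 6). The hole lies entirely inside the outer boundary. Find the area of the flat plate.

Outer boundary:
Apply Gauss's area formula: 2A = Σ (x_i·y_{i+1} − x_{i+1}·y_i), indices taken mod 7.
Σ = (-12) + (-96) + (-900) + (-380) + (-295) + (-88) + (-66) = -1837
Area = |Σ|/2 = 918.5.
Hole:
Cross-terms: -1, 2, 0  ⇒  Σ = 1
Area = |Σ|/2 = 0.5.
Net area = 918.5 − 0.5 = 918.

918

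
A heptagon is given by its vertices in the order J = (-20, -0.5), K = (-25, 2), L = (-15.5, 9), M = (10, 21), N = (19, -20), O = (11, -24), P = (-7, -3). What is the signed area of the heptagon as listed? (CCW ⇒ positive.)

Apply the shoelace formula: 2A = Σ (x_i·y_{i+1} − x_{i+1}·y_i), indices taken mod 7.
Cross-terms: -52.5, -194, -415.5, -599, -236, -201, -56.5  ⇒  Σ = -1754.5
Signed area = Σ/2 = -877.25 (negative ⇒ clockwise traversal).

-877.25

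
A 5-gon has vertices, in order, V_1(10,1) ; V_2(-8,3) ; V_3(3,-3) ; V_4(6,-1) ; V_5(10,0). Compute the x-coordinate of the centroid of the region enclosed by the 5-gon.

62/33

Apply the surveyor's formula. First the cross-terms c_i = x_i·y_{i+1} − x_{i+1}·y_i:
  38, 15, 15, 10, 10  ⇒  2A = 88, A = 44.
Then Σ (x_i + x_{i+1})·c_i = 496, so x̄ = 496 / (6·44) = 62/33.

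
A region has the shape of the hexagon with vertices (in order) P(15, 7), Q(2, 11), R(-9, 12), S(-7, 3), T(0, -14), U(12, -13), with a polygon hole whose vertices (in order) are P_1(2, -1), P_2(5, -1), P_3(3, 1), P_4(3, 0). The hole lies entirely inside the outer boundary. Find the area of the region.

Outer boundary:
Apply the shoelace formula: 2A = Σ (x_i·y_{i+1} − x_{i+1}·y_i), indices taken mod 6.
P→Q: (15)(11) − (2)(7) = 151
Q→R: (2)(12) − (-9)(11) = 123
R→S: (-9)(3) − (-7)(12) = 57
S→T: (-7)(-14) − (0)(3) = 98
T→U: (0)(-13) − (12)(-14) = 168
U→P: (12)(7) − (15)(-13) = 279
Σ = 876
Area = |Σ|/2 = 438.
Hole:
Apply the shoelace formula: 2A = Σ (x_i·y_{i+1} − x_{i+1}·y_i), indices taken mod 4.
P_1→P_2: (2)(-1) − (5)(-1) = 3
P_2→P_3: (5)(1) − (3)(-1) = 8
P_3→P_4: (3)(0) − (3)(1) = -3
P_4→P_1: (3)(-1) − (2)(0) = -3
Σ = 5
Area = |Σ|/2 = 2.5.
Net area = 438 − 2.5 = 435.5.

435.5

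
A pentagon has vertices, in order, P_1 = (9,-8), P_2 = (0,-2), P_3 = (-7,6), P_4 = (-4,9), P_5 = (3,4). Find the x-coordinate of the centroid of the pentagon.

Apply Gauss's area formula. First the cross-terms c_i = x_i·y_{i+1} − x_{i+1}·y_i:
  -18, -14, -39, -43, -60  ⇒  2A = -174, A = -87.
Then Σ (x_i + x_{i+1})·c_i = -312, so x̄ = -312 / (6·(-87)) = 52/87.

52/87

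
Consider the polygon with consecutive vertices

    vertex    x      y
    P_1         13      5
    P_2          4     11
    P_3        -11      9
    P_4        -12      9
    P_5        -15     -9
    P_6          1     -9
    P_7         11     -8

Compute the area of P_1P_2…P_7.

463

Cross-terms: 123, 157, 9, 243, 144, 91, 159  ⇒  Σ = 926
Area = |Σ|/2 = 463.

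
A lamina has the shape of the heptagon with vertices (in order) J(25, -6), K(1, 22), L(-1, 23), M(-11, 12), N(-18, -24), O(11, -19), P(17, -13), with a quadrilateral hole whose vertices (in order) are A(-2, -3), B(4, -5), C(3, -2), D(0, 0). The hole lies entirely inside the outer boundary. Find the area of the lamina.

Outer boundary:
Apply Gauss's area formula: 2A = Σ (x_i·y_{i+1} − x_{i+1}·y_i), indices taken mod 7.
Σ = (556) + (45) + (241) + (480) + (606) + (180) + (223) = 2331
Area = |Σ|/2 = 1165.5.
Hole:
Σ = (22) + (7) + (0) + (0) = 29
Area = |Σ|/2 = 14.5.
Net area = 1165.5 − 14.5 = 1151.

1151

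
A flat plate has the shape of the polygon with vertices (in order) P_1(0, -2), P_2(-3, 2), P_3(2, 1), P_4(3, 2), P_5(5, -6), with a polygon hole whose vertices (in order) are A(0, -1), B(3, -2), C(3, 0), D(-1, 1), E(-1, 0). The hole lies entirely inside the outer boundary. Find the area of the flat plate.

Outer boundary:
Apply the shoelace formula: 2A = Σ (x_i·y_{i+1} − x_{i+1}·y_i), indices taken mod 5.
P_1→P_2: (0)(2) − (-3)(-2) = -6
P_2→P_3: (-3)(1) − (2)(2) = -7
P_3→P_4: (2)(2) − (3)(1) = 1
P_4→P_5: (3)(-6) − (5)(2) = -28
P_5→P_1: (5)(-2) − (0)(-6) = -10
Σ = -50
Area = |Σ|/2 = 25.
Hole:
Apply the shoelace (surveyor's) formula: 2A = Σ (x_i·y_{i+1} − x_{i+1}·y_i), indices taken mod 5.
Σ = (3) + (6) + (3) + (1) + (1) = 14
Area = |Σ|/2 = 7.
Net area = 25 − 7 = 18.

18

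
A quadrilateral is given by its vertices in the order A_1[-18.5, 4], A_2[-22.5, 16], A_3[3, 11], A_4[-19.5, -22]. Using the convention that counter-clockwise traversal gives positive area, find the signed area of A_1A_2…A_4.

-419

Apply the shoelace (surveyor's) formula: 2A = Σ (x_i·y_{i+1} − x_{i+1}·y_i), indices taken mod 4.
A_1→A_2: (-18.5)(16) − (-22.5)(4) = -206
A_2→A_3: (-22.5)(11) − (3)(16) = -295.5
A_3→A_4: (3)(-22) − (-19.5)(11) = 148.5
A_4→A_1: (-19.5)(4) − (-18.5)(-22) = -485
Σ = -838
Signed area = Σ/2 = -419 (negative ⇒ clockwise traversal).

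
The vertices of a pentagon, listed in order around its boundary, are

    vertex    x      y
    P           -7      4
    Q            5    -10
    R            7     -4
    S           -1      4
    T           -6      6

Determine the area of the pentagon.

80

Apply the surveyor's formula: 2A = Σ (x_i·y_{i+1} − x_{i+1}·y_i), indices taken mod 5.
Σ = (50) + (50) + (24) + (18) + (18) = 160
Area = |Σ|/2 = 80.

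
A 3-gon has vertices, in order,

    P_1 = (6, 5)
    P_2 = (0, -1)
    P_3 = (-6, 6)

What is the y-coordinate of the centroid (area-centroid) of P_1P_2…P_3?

Apply the shoelace formula. First the cross-terms c_i = x_i·y_{i+1} − x_{i+1}·y_i:
  -6, -6, -66  ⇒  2A = -78, A = -39.
Then Σ (y_i + y_{i+1})·c_i = -780, so ȳ = -780 / (6·(-39)) = 10/3.

10/3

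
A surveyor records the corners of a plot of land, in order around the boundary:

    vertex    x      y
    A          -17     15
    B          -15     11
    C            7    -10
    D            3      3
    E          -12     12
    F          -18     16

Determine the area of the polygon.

Apply the shoelace formula: 2A = Σ (x_i·y_{i+1} − x_{i+1}·y_i), indices taken mod 6.
A→B: (-17)(11) − (-15)(15) = 38
B→C: (-15)(-10) − (7)(11) = 73
C→D: (7)(3) − (3)(-10) = 51
D→E: (3)(12) − (-12)(3) = 72
E→F: (-12)(16) − (-18)(12) = 24
F→A: (-18)(15) − (-17)(16) = 2
Σ = 260
Area = |Σ|/2 = 130.

130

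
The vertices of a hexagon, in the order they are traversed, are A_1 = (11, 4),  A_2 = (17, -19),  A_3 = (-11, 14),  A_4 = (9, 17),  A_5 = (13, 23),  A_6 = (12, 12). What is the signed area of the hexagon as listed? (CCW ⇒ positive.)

-389.5

A_1→A_2: (11)(-19) − (17)(4) = -277
A_2→A_3: (17)(14) − (-11)(-19) = 29
A_3→A_4: (-11)(17) − (9)(14) = -313
A_4→A_5: (9)(23) − (13)(17) = -14
A_5→A_6: (13)(12) − (12)(23) = -120
A_6→A_1: (12)(4) − (11)(12) = -84
Σ = -779
Signed area = Σ/2 = -389.5 (negative ⇒ clockwise traversal).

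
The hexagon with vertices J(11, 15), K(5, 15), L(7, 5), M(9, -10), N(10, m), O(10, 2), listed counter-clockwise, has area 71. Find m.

1

The doubled signed area Σ (x_i y_{i+1} − x_{i+1} y_i) is linear in m.
With m=0 it equals 143; the coefficient of m is -1 (from the two edges through N).
So -1·m + 143 = 2·71 = 142 ⇒ m = 1.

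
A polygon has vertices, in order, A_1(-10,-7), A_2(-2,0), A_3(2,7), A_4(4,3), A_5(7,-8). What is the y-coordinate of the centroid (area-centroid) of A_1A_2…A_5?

-165/58

Apply the shoelace formula. First the cross-terms c_i = x_i·y_{i+1} − x_{i+1}·y_i:
  -14, -14, -22, -53, -129  ⇒  2A = -232, A = -116.
Then Σ (y_i + y_{i+1})·c_i = 1980, so ȳ = 1980 / (6·(-116)) = -165/58.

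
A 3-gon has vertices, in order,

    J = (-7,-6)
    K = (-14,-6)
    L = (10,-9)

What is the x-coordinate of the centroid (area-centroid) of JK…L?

Apply Gauss's area formula. First the cross-terms c_i = x_i·y_{i+1} − x_{i+1}·y_i:
  -42, 186, -123  ⇒  2A = 21, A = 10.5.
Then Σ (x_i + x_{i+1})·c_i = -231, so x̄ = -231 / (6·10.5) = -11/3.

-11/3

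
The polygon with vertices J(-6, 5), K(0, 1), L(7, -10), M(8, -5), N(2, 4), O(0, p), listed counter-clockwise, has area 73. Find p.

9

Write out the shoelace sum; only the two edges meeting at O involve p:
2·Area = [(2·p − 0·4) + (0·5 − (-6)·p)] + 74
       = 8·p + 74 = 146
⇒ p = 9.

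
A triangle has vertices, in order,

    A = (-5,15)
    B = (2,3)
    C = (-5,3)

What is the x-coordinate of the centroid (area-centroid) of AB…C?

Apply the surveyor's formula. First the cross-terms c_i = x_i·y_{i+1} − x_{i+1}·y_i:
  -45, 21, -60  ⇒  2A = -84, A = -42.
Then Σ (x_i + x_{i+1})·c_i = 672, so x̄ = 672 / (6·(-42)) = -8/3.

-8/3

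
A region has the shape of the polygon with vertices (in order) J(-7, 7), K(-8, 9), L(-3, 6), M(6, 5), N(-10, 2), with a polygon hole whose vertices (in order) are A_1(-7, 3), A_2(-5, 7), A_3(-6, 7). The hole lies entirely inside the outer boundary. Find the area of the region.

Outer boundary:
Cross-terms: -7, -21, -51, 62, -56  ⇒  Σ = -73
Area = |Σ|/2 = 36.5.
Hole:
Σ = (-34) + (7) + (31) = 4
Area = |Σ|/2 = 2.
Net area = 36.5 − 2 = 34.5.

34.5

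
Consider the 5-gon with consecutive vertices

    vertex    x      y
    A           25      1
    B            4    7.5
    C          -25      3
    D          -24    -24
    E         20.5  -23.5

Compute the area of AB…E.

Apply Gauss's area formula: 2A = Σ (x_i·y_{i+1} − x_{i+1}·y_i), indices taken mod 5.
Cross-terms: 183.5, 199.5, 672, 1056, 608  ⇒  Σ = 2719
Area = |Σ|/2 = 1359.5.

1359.5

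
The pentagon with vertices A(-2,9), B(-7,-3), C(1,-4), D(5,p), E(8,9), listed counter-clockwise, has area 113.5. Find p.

4

The doubled signed area Σ (x_i y_{i+1} − x_{i+1} y_i) is linear in p.
With p=0 it equals 255; the coefficient of p is -7 (from the two edges through D).
So -7·p + 255 = 2·113.5 = 227 ⇒ p = 4.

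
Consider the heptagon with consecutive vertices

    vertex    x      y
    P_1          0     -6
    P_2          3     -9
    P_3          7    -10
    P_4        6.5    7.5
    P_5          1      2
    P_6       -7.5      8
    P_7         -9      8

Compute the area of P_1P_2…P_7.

Σ = (18) + (33) + (117.5) + (5.5) + (23) + (12) + (54) = 263
Area = |Σ|/2 = 131.5.

131.5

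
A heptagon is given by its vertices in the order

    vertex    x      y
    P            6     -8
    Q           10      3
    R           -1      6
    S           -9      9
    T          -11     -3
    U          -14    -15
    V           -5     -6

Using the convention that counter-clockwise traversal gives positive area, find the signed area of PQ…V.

Σ = (98) + (63) + (45) + (126) + (123) + (9) + (76) = 540
Signed area = Σ/2 = 270 (positive ⇒ counter-clockwise traversal).

270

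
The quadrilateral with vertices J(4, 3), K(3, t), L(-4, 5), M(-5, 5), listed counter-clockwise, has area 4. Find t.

4

Write out the shoelace sum; only the two edges meeting at K involve t:
2·Area = [(4·t − 3·3) + (3·5 − (-4)·t)] + -30
       = 8·t + -24 = 8
⇒ t = 4.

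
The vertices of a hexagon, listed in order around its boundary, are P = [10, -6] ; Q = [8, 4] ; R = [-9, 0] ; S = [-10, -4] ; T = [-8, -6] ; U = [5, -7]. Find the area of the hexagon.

Σ = (88) + (36) + (36) + (28) + (86) + (40) = 314
Area = |Σ|/2 = 157.

157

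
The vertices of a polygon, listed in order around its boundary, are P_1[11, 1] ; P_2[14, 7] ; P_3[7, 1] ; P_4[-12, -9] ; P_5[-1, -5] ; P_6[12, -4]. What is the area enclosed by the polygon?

Apply the surveyor's formula: 2A = Σ (x_i·y_{i+1} − x_{i+1}·y_i), indices taken mod 6.
Cross-terms: 63, -35, -51, 51, 64, 56  ⇒  Σ = 148
Area = |Σ|/2 = 74.

74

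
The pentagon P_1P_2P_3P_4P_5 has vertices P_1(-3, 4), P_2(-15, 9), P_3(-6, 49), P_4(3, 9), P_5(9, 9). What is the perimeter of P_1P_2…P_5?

|P_1P_2| = √((-12)² + (5)²) = √169 = 13
|P_2P_3| = √((9)² + (40)²) = √1681 = 41
|P_3P_4| = √((9)² + (-40)²) = √1681 = 41
|P_4P_5| = √((6)² + (0)²) = √36 = 6
|P_5P_1| = √((-12)² + (-5)²) = √169 = 13
Perimeter = 13 + 41 + 41 + 6 + 13 = 114.

114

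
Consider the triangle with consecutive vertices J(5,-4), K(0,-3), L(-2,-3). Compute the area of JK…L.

Cross-terms: -15, -6, 23  ⇒  Σ = 2
Area = |Σ|/2 = 1.

1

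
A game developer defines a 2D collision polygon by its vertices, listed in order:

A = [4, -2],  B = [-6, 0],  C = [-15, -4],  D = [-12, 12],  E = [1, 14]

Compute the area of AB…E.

Σ = (-12) + (24) + (-228) + (-180) + (-58) = -454
Area = |Σ|/2 = 227.

227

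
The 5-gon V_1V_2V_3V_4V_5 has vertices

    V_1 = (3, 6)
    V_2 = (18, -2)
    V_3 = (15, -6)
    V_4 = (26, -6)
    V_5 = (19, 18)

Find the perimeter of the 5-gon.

|V_1V_2| = √((15)² + (-8)²) = √289 = 17
|V_2V_3| = √((-3)² + (-4)²) = √25 = 5
|V_3V_4| = √((11)² + (0)²) = √121 = 11
|V_4V_5| = √((-7)² + (24)²) = √625 = 25
|V_5V_1| = √((-16)² + (-12)²) = √400 = 20
Perimeter = 17 + 5 + 11 + 25 + 20 = 78.

78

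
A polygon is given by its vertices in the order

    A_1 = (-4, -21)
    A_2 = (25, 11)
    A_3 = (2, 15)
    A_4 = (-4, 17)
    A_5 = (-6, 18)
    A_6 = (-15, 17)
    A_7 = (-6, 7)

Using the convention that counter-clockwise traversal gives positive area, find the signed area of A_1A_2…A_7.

A_1→A_2: (-4)(11) − (25)(-21) = 481
A_2→A_3: (25)(15) − (2)(11) = 353
A_3→A_4: (2)(17) − (-4)(15) = 94
A_4→A_5: (-4)(18) − (-6)(17) = 30
A_5→A_6: (-6)(17) − (-15)(18) = 168
A_6→A_7: (-15)(7) − (-6)(17) = -3
A_7→A_1: (-6)(-21) − (-4)(7) = 154
Σ = 1277
Signed area = Σ/2 = 638.5 (positive ⇒ counter-clockwise traversal).

638.5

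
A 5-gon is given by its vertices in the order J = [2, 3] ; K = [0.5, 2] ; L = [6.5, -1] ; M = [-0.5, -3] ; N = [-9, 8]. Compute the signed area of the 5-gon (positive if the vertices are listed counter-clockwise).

Σ = (2.5) + (-13.5) + (-20) + (-31) + (-43) = -105
Signed area = Σ/2 = -52.5 (negative ⇒ clockwise traversal).

-52.5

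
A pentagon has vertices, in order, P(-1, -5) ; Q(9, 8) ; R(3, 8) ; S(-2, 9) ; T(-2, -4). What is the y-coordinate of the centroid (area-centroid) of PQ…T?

Apply Gauss's area formula. First the cross-terms c_i = x_i·y_{i+1} − x_{i+1}·y_i:
  37, 48, 43, 26, 6  ⇒  2A = 160, A = 80.
Then Σ (y_i + y_{i+1})·c_i = 1686, so ȳ = 1686 / (6·80) = 3.5125.

3.5125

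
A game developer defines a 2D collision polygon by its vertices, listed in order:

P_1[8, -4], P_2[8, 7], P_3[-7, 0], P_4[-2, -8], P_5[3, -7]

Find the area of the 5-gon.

137.5

P_1→P_2: (8)(7) − (8)(-4) = 88
P_2→P_3: (8)(0) − (-7)(7) = 49
P_3→P_4: (-7)(-8) − (-2)(0) = 56
P_4→P_5: (-2)(-7) − (3)(-8) = 38
P_5→P_1: (3)(-4) − (8)(-7) = 44
Σ = 275
Area = |Σ|/2 = 137.5.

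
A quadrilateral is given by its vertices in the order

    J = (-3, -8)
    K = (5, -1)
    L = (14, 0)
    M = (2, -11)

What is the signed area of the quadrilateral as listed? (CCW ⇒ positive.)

Apply Gauss's area formula: 2A = Σ (x_i·y_{i+1} − x_{i+1}·y_i), indices taken mod 4.
Cross-terms: 43, 14, -154, -49  ⇒  Σ = -146
Signed area = Σ/2 = -73 (negative ⇒ clockwise traversal).

-73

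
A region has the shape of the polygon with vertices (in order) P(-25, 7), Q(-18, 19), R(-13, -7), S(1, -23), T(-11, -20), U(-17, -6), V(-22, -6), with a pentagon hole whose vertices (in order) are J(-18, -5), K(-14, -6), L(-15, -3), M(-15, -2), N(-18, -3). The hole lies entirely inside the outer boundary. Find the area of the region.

265.5

Outer boundary:
Apply the surveyor's formula: 2A = Σ (x_i·y_{i+1} − x_{i+1}·y_i), indices taken mod 7.
P→Q: (-25)(19) − (-18)(7) = -349
Q→R: (-18)(-7) − (-13)(19) = 373
R→S: (-13)(-23) − (1)(-7) = 306
S→T: (1)(-20) − (-11)(-23) = -273
T→U: (-11)(-6) − (-17)(-20) = -274
U→V: (-17)(-6) − (-22)(-6) = -30
V→P: (-22)(7) − (-25)(-6) = -304
Σ = -551
Area = |Σ|/2 = 275.5.
Hole:
Apply the shoelace formula: 2A = Σ (x_i·y_{i+1} − x_{i+1}·y_i), indices taken mod 5.
Cross-terms: 38, -48, -15, 9, 36  ⇒  Σ = 20
Area = |Σ|/2 = 10.
Net area = 275.5 − 10 = 265.5.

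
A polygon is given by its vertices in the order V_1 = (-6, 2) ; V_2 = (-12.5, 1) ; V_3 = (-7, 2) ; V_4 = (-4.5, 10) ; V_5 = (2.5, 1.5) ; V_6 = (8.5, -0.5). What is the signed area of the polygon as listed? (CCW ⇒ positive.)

Σ = (19) + (-18) + (-61) + (-31.75) + (-14) + (14) = -91.75
Signed area = Σ/2 = -45.875 (negative ⇒ clockwise traversal).

-45.875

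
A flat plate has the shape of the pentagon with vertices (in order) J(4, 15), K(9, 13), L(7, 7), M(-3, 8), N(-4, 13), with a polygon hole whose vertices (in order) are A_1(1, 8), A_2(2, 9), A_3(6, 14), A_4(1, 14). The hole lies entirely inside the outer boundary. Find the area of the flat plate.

61

Outer boundary:
Σ = (-83) + (-28) + (77) + (-7) + (-112) = -153
Area = |Σ|/2 = 76.5.
Hole:
Apply the surveyor's formula: 2A = Σ (x_i·y_{i+1} − x_{i+1}·y_i), indices taken mod 4.
Σ = (-7) + (-26) + (70) + (-6) = 31
Area = |Σ|/2 = 15.5.
Net area = 76.5 − 15.5 = 61.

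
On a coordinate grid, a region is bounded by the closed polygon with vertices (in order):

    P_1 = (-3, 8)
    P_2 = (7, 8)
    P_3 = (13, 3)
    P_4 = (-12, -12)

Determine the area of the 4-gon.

207.5

Apply Gauss's area formula: 2A = Σ (x_i·y_{i+1} − x_{i+1}·y_i), indices taken mod 4.
Σ = (-80) + (-83) + (-120) + (-132) = -415
Area = |Σ|/2 = 207.5.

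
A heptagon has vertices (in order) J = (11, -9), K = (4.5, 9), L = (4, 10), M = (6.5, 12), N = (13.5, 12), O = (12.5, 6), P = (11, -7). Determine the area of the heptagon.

Apply the shoelace formula: 2A = Σ (x_i·y_{i+1} − x_{i+1}·y_i), indices taken mod 7.
Σ = (139.5) + (9) + (-17) + (-84) + (-69) + (-153.5) + (-22) = -197
Area = |Σ|/2 = 98.5.

98.5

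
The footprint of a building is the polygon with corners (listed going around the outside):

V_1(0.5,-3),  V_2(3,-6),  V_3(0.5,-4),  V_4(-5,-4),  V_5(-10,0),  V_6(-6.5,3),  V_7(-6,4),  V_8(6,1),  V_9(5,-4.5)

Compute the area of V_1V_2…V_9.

Σ = (6) + (-9) + (-22) + (-40) + (-30) + (-8) + (-30) + (-32) + (-12.75) = -177.75
Area = |Σ|/2 = 88.875.

88.875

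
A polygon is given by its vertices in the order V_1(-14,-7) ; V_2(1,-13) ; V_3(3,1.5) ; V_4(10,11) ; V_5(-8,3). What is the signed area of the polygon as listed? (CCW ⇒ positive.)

Apply Gauss's area formula: 2A = Σ (x_i·y_{i+1} − x_{i+1}·y_i), indices taken mod 5.
Σ = (189) + (40.5) + (18) + (118) + (98) = 463.5
Signed area = Σ/2 = 231.75 (positive ⇒ counter-clockwise traversal).

231.75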